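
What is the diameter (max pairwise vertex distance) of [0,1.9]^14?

||(1.9,1.9,...,1.9)|| = √(14)·1.9 ≈ 7.10915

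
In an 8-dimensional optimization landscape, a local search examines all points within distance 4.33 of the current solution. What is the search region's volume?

The n-ball volume is π^(n/2)·r^n/Γ(n/2+1). With n=8, r=4.33: V ≈ 501524.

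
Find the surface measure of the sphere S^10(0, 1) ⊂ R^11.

S = n·V_n(r)/r = 11·V_11(1)/1 (volume-to-surface relation), giving 64·π^5/945 ≈ 20.7251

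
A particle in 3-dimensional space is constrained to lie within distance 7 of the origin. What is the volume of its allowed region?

V_3(7) = π^(3/2) · (7)^3 / Γ(3/2 + 1) = 1372·π/3 ≈ 1436.76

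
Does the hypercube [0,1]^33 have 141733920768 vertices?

False. The 33-cube has 2^33 = 8589934592 vertices.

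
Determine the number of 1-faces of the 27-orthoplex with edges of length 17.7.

Each 1-face is the convex hull of 2 vertices, one chosen as ±e_i from each of 2 distinct axes: 2^2·C(27,2) = 1404.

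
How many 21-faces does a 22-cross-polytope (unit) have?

Each 21-face is the convex hull of 22 vertices, one chosen as ±e_i from each of 22 distinct axes: 2^22·C(22,22) = 4194304.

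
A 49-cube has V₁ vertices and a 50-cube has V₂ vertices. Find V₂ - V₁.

V₁ = 2^49 = 562949953421312. V₂ = 2^50 = 1125899906842624. V₂ - V₁ = 562949953421312.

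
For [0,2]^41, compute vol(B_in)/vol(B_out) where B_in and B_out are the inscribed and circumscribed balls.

V_in/V_out = n^(-n/2) = 41^(-41/2) ≈ 8.66824e-34.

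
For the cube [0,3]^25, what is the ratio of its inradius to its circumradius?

r_in = 3/2 (half the side); r_out = 3√25/2 (half the diagonal). Ratio = 1/√25 ≈ 0.2.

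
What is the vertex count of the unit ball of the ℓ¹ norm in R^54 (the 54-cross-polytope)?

Number of vertices = 2n = 108.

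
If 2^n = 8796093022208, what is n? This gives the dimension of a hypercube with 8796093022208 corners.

Since 2^n = 8796093022208, we have n = 43.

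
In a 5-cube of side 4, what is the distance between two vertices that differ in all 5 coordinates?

Diagonal = √5 · 4 ≈ 8.94427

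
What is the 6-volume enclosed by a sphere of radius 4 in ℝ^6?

V_6(4) = π^(6/2) · (4)^6 / Γ(6/2 + 1) = 2048·π^3/3 ≈ 21167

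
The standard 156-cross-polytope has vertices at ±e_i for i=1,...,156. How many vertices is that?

The vertices are ±e_1, ..., ±e_156, so there are 2·156 = 312.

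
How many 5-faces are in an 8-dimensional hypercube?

Choose 5 of 8 axes to span the face (C(8,5) = 56 ways), then fix each of the remaining 3 coordinates at one of its two extreme values (2^3 = 8 ways): 56·8 = 448.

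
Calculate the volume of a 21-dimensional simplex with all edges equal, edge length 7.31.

Volume = 7.31^21 · √(22/2^21) / 21! ≈ 8.79665e-05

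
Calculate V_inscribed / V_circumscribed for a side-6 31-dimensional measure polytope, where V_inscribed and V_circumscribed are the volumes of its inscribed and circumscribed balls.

V_in/V_out = n^(-n/2) = 31^(-31/2) ≈ 7.65409e-24.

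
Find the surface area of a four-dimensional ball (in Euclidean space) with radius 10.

The surface area of an n-ball is 2π^(n/2) r^(n-1) / Γ(n/2). For n=4, r=10: 2000·π^2 ≈ 19739.2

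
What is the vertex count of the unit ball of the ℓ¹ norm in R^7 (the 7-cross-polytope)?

An n-cross-polytope has 2n vertices; here n = 7, giving 14.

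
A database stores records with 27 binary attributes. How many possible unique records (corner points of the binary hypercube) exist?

Number of vertices = 2^27 = 134217728.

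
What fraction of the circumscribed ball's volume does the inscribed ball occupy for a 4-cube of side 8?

V_in / V_out = (r_in/r_out)^4 = (1/√4)^4 = 4^(-4/2) ≈ 0.0625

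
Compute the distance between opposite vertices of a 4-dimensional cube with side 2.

||(2,2,...,2)|| = √(4)·2 = 4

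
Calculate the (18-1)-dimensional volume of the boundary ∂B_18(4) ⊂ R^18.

S_18(4) = 2·π^(18/2)·(4)^17 / Γ(18/2) = 268435456·π^9/315 ≈ 2.54026e+10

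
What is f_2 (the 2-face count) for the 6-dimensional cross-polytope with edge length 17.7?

f_2(6-orthoplex) = 2^3 · (6 choose 3) = 160.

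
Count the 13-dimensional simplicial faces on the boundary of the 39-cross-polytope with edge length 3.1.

Number of 13-faces = 2^(13+1) · C(39,13+1) = 16384 · 15084504396 = 247144520024064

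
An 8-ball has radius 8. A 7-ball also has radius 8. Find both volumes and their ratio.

V_8(8) ≈ 6.80939e+07. V_7(8) ≈ 9.90855e+06. Ratio V_8/V_7 ≈ 6.872.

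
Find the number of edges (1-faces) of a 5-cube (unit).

Choose 1 of 5 axes to span the face (C(5,1) = 5 ways), then fix each of the remaining 4 coordinates at one of its two extreme values (2^4 = 16 ways): 5·16 = 80.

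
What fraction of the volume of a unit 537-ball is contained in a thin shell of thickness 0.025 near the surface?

1 - (1-0.025)^537 ≈ 0.9999987541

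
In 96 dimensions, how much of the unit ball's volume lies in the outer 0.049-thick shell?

1 - (1-0.049)^96 ≈ 0.991959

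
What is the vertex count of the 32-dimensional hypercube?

Number of vertices = 2^32 = 4294967296.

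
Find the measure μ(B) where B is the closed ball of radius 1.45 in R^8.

Volume = π^{8/2}·(1.45)^8/Γ(5) ≈ 79.3108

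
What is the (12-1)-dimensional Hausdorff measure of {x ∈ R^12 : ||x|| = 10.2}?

The surface area of an n-ball is 2π^(n/2) r^(n-1) / Γ(n/2). For n=12, r=10.2: 1.99228e+12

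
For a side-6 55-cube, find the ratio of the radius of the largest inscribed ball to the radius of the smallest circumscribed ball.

r_in / r_out = (6/2) / (6√55/2) = 1/√55 ≈ 0.13484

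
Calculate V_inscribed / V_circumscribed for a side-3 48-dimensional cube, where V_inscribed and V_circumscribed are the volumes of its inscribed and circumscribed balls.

The radii are 3/2 and 3√48/2, so the volume ratio is (1/√48)^48 = 48^{-48/2} ≈ 4.469e-41.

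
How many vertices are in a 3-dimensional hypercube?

An n-cube has C(n,k)·2^(n-k) k-faces. Here C(3,0)·2^3 = 1·8 = 8.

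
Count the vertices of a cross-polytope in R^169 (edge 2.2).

The vertices are ±e_1, ..., ±e_169, so there are 2·169 = 338.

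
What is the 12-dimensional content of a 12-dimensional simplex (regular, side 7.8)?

Volume = 7.8^12 · √(13/2^12) / 12! ≈ 5.96472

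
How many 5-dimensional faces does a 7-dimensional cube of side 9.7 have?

f_5(7-cube) = (7 choose 5) · 2^2 = 84.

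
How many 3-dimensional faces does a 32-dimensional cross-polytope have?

f_3(32-orthoplex) = 2^4 · (32 choose 4) = 575360.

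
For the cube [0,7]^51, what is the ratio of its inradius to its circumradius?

Ratio = (s/2)/(s√51/2) = 51^(-1/2) ≈ 0.140028.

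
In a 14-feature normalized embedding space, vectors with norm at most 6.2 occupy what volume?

The n-ball volume is π^(n/2)·r^n/Γ(n/2+1). With n=14, r=6.2: V ≈ 7.43194e+10.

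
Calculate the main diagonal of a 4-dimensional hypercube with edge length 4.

d = √(4² + 4² + ... + 4²) [4 terms] = √(4·4²) = 4√4 = 8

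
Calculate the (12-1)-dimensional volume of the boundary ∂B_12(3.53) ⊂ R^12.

S = n·V_n(r)/r = 12·V_12(3.53)/3.53 (volume-to-surface relation), giving 1.6993e+07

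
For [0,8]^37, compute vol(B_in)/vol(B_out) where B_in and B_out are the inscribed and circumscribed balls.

V_in / V_out = (r_in/r_out)^37 = (1/√37)^37 = 37^(-37/2) ≈ 9.73348e-30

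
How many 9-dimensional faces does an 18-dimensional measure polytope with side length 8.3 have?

An n-cube has C(n,k)·2^(n-k) k-faces. Here C(18,9)·2^9 = 48620·512 = 24893440.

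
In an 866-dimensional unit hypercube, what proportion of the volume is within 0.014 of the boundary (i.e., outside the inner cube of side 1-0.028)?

The inner cube has side 1-2·0.014 = 0.972 and volume (0.972)^866 ≈ 2.084e-11, so the shell holds 1 - 2.084e-11 of the volume.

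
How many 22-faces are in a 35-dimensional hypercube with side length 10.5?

An n-cube has C(n,k)·2^(n-k) k-faces. Here C(35,22)·2^13 = 1476337800·8192 = 12094159257600.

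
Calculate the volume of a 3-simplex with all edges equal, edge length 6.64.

Volume = (√2/12) · 6.64³ = 34.5015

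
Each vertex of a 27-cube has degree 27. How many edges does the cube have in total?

The 27-cube has n·2^(n-1) = 27·2^26 = 27·67108864 = 1811939328 edges.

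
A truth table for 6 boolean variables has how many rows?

The 6-cube has 2^6 = 64 vertices.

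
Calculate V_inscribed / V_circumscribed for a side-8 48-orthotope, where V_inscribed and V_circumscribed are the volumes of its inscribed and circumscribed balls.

V_in / V_out = (r_in/r_out)^48 = (1/√48)^48 = 48^(-48/2) ≈ 4.469e-41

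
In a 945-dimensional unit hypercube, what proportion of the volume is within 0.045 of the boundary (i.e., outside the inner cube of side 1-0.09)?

Shell fraction = 1 - (1-0.09)^945 ≈ 1 - 1.968e-39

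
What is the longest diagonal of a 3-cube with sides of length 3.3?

||(3.3,3.3,...,3.3)|| = √(3)·3.3 ≈ 5.71577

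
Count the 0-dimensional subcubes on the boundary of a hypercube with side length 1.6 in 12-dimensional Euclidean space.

Choose 0 of 12 axes to span the face (C(12,0) = 1 way), then fix each of the remaining 12 coordinates at one of its two extreme values (2^12 = 4096 ways): 1·4096 = 4096.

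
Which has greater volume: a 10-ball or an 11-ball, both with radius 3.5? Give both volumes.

V_10(3.5) ≈ 703475. V_11(3.5) ≈ 1.81909e+06. The 11-ball is larger.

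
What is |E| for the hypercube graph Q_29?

The 29-cube has n·2^(n-1) = 29·2^28 = 29·268435456 = 7784628224 edges.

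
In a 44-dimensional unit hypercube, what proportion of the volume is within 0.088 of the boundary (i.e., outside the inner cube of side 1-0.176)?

1 - (1 - 2·0.088)^44 = 1 - 0.824^44 ≈ 0.9998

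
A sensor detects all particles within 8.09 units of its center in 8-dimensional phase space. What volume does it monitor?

V_8(8.09) = π^(8/2) · (8.09)^8 / Γ(8/2 + 1) ≈ 7.44692e+07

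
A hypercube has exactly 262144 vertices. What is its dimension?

The n-cube has 2^n vertices, and 262144 = 2^18, so n = 18.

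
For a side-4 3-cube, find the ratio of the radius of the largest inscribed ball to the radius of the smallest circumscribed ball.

r_in / r_out = (4/2) / (4√3/2) = 1/√3 ≈ 0.57735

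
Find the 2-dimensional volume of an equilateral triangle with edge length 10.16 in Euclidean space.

Area = (√3/4) · 10.16² = 44.698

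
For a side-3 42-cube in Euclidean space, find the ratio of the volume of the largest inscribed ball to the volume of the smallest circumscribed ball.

V_in/V_out = n^(-n/2) = 42^(-42/2) ≈ 8.1614e-35.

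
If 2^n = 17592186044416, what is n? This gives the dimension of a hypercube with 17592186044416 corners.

The n-cube has 2^n vertices, and 17592186044416 = 2^44, so n = 44.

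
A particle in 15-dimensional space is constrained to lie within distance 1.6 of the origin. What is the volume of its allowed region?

V_15(1.6) = π^(15/2) · (1.6)^15 / Γ(15/2 + 1) ≈ 439.774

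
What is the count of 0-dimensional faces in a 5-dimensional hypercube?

Choose 0 of 5 axes to span the face (C(5,0) = 1 way), then fix each of the remaining 5 coordinates at one of its two extreme values (2^5 = 32 ways): 1·32 = 32.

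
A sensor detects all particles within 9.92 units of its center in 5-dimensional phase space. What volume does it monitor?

V_5(9.92) = π^(5/2) · (9.92)^5 / Γ(5/2 + 1) ≈ 505658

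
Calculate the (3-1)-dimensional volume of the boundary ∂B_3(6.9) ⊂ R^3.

S_3(6.9) = 2·π^(3/2)·(6.9)^2 / Γ(3/2) = 4πr² = 4π·(6.9)² ≈ 598.285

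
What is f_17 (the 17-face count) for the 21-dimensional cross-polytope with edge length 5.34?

Each 17-face is the convex hull of 18 vertices, one chosen as ±e_i from each of 18 distinct axes: 2^18·C(21,18) = 348651520.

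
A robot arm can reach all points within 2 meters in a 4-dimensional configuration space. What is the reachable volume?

V = 8·π^2 ≈ 78.9568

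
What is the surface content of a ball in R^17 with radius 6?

|∂B_17(6)| = 17832200896512·π^8/25025 ≈ 6.76129e+12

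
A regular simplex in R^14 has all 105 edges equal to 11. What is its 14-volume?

V_14 = √(15) · 11^14 / (14! · 2^(14/2)) ≈ 131.803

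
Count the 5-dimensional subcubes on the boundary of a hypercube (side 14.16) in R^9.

An n-cube has C(n,k)·2^(n-k) k-faces. Here C(9,5)·2^4 = 126·16 = 2016.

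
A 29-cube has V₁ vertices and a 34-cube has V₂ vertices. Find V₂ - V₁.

V₁ = 2^29 = 536870912. V₂ = 2^34 = 17179869184. V₂ - V₁ = 16642998272.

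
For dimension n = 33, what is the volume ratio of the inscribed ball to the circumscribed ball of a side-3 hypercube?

V_in / V_out = (r_in/r_out)^33 = (1/√33)^33 = 33^(-33/2) ≈ 8.80076e-26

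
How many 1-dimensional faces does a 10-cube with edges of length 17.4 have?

Number of 1-faces = C(10,1) · 2^(10-1) = 10 · 512 = 5120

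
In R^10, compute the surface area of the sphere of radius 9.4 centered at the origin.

S = n·V_n(r)/r = 10·V_10(9.4)/9.4 (volume-to-surface relation), giving 1.46123e+10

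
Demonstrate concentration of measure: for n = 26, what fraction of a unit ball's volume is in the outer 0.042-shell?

1 - (1-0.042)^26 ≈ 0.67228 ≈ 67.23%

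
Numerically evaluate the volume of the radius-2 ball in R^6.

Volume = π^{6/2}·(2)^6/Γ(4) = 32·π^3/3 ≈ 330.734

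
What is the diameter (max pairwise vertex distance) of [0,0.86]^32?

d = √(0.86² + 0.86² + ... + 0.86²) [32 terms] = √(32·0.86²) = 0.86√32 ≈ 4.86489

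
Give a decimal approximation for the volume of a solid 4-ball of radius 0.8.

Volume = π^{4/2}·(0.8)^4/Γ(3) ≈ 2.02129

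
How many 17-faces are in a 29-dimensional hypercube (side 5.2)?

Choose 17 of 29 axes to span the face (C(29,17) = 51895935 ways), then fix each of the remaining 12 coordinates at one of its two extreme values (2^12 = 4096 ways): 51895935·4096 = 212565749760.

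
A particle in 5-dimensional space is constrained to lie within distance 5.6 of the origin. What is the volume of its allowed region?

Volume = π^{5/2}·(5.6)^5/Γ(7/2) ≈ 28989.4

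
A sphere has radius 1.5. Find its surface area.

S_3(1.5) = 2·π^(3/2)·(1.5)^2 / Γ(3/2) = 4πr² = 4π·(1.5)² ≈ 28.2743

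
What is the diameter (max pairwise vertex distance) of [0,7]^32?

Diagonal = √32 · 7 ≈ 39.598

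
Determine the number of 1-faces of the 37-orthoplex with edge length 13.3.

Number of 1-faces = 2^(1+1) · C(37,1+1) = 4 · 666 = 2664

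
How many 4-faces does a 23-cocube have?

Each 4-face is the convex hull of 5 vertices, one chosen as ±e_i from each of 5 distinct axes: 2^5·C(23,5) = 1076768.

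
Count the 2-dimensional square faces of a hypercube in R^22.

Choose 2 of 22 axes to span the face (C(22,2) = 231 ways), then fix each of the remaining 20 coordinates at one of its two extreme values (2^20 = 1048576 ways): 231·1048576 = 242221056.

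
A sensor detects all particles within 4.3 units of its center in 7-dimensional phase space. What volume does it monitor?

V_7(4.3) = π^(7/2) · (4.3)^7 / Γ(7/2 + 1) ≈ 128428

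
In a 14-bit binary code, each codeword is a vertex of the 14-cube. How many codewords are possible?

Number of vertices = 2^14 = 16384.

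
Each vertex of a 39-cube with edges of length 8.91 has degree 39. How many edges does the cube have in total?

Each of the 2^39 = 549755813888 vertices has degree 39; total edges = 39·2^39/2 = 10720238370816.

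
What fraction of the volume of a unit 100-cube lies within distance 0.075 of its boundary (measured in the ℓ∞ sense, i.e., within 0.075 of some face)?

The inner cube has side 1-2·0.075 = 0.85 and volume (0.85)^100 ≈ 8.748e-08, so the shell holds 0.9999999125 of the volume.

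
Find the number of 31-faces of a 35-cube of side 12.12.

f_31(35-cube) = (35 choose 31) · 2^4 = 837760.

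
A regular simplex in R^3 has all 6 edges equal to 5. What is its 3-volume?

Volume = (√2/12) · 5³ = 14.7314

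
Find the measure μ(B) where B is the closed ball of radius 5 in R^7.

The n-ball volume is π^(n/2)·r^n/Γ(n/2+1). With n=7, r=5: V = 250000·π^3/21 ≈ 369122.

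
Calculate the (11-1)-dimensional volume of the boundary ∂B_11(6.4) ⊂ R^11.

S = n·V_n(r)/r = 11·V_11(6.4)/6.4 (volume-to-surface relation), giving 2.38945e+09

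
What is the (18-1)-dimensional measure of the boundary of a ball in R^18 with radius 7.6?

|∂B_18(7.6)| ≈ 1.39216e+15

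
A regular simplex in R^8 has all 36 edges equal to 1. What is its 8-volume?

For a regular n-simplex with edge a, V = (a^n / n!)·√((n+1)/2^n). With a=1, n=8: V ≈ 4.6503e-06.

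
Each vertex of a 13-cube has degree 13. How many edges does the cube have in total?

Number of 1-faces = C(13,1)·2^(13-1) = 13·4096 = 53248.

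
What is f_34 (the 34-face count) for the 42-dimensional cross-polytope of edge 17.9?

f_34(42-orthoplex) = 2^35 · (42 choose 35) = 926968291686088704.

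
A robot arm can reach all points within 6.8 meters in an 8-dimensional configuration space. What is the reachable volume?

V_8(6.8) = π^(8/2) · (6.8)^8 / Γ(8/2 + 1) ≈ 1.85549e+07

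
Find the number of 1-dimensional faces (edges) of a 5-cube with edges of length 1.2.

The 5-cube has n·2^(n-1) = 5·2^4 = 5·16 = 80 edges.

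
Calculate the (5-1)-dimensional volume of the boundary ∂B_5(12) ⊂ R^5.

|∂B_5(12)| = 55296·π^2 ≈ 545750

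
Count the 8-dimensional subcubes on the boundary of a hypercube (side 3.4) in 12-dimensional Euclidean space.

An n-cube has C(n,k)·2^(n-k) k-faces. Here C(12,8)·2^4 = 495·16 = 7920.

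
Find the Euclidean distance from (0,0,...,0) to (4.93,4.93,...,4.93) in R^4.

d = √(4.93² + 4.93² + ... + 4.93²) [4 terms] = √(4·4.93²) = 4.93√4 = 9.86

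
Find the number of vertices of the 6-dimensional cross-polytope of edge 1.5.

The 6-dimensional cross-polytope has 2n = 2·6 = 12 vertices.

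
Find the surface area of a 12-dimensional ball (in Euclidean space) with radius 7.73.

|∂B_12(7.73)| ≈ 9.43458e+10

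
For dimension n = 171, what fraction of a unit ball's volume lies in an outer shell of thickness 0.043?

1 - (1-0.043)^171 ≈ 0.999456 ≈ 99.95%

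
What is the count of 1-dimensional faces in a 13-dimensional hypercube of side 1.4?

f_1(13-cube) = (13 choose 1) · 2^12 = 53248.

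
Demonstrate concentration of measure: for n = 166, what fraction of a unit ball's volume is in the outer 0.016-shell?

1 - (1-0.016)^166 ≈ 0.931264 ≈ 93.13%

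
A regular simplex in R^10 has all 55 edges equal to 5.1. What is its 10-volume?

V = (5.1^10 / 10!) · √((10+1) / 2^10) ≈ 0.340005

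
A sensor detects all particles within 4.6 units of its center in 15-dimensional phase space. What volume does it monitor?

V_15(4.6) = π^(15/2) · (4.6)^15 / Γ(15/2 + 1) ≈ 3.33271e+09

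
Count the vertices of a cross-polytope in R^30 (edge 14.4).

The 30-dimensional cross-polytope has 2n = 2·30 = 60 vertices.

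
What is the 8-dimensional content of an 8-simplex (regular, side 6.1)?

V = (6.1^8 / 8!) · √((8+1) / 2^8) ≈ 8.91496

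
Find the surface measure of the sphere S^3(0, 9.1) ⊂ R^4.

S = n·V_n(r)/r = 4·V_4(9.1)/9.1 (volume-to-surface relation), giving 14874.9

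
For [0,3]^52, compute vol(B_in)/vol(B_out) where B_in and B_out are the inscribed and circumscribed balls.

The radii are 3/2 and 3√52/2, so the volume ratio is (1/√52)^52 = 52^{-52/2} ≈ 2.42054e-45.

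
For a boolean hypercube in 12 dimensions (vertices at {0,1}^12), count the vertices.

Number of vertices = 2^12 = 4096.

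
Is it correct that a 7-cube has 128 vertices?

True. The 7-cube has 2^7 = 128 vertices.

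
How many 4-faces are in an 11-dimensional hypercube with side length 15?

An n-cube has C(n,k)·2^(n-k) k-faces. Here C(11,4)·2^7 = 330·128 = 42240.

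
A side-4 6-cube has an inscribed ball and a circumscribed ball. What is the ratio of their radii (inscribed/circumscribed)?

For an n-cube of any side s, the inradius is s/2 and the circumradius is s√n/2, so the ratio is 1/√6 ≈ 0.408248.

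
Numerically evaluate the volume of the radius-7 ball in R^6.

The n-ball volume is π^(n/2)·r^n/Γ(n/2+1). With n=6, r=7: V = 117649·π^3/6 ≈ 607976.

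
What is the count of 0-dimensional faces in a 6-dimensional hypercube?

f_0(6-cube) = (6 choose 0) · 2^6 = 64.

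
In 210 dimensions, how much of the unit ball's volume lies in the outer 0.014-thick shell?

V(inner)/V(outer) = ((1-0.014)/1)^210 ≈ 0.05178, so the shell fraction is 0.948221.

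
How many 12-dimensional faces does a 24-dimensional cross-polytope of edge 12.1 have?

Number of 12-faces = 2^(12+1) · C(24,12+1) = 8192 · 2496144 = 20448411648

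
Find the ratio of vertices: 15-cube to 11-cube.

The 15-cube has 2^15 = 32768 vertices. The 11-cube has 2^11 = 2048 vertices. Ratio: 32768/2048 = 16.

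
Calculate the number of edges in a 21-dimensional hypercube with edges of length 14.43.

An n-cube has n·2^(n-1) edges. With n = 21: 21·1048576 = 22020096.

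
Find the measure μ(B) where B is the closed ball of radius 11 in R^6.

Volume = π^{6/2}·(11)^6/Γ(4) = 1771561·π^3/6 ≈ 9.15492e+06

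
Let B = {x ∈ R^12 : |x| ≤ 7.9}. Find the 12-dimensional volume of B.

Volume = π^{12/2}·(7.9)^12/Γ(7) ≈ 7.89027e+10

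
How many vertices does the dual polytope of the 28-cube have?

An n-cross-polytope has 2n vertices; here n = 28, giving 56.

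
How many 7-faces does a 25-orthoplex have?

An n-cross-polytope has 2^(k+1)·C(n,k+1) k-faces. Here 2^8·C(25,8) = 256·1081575 = 276883200.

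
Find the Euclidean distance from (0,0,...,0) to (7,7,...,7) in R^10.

d = √(7² + 7² + ... + 7²) [10 terms] = √(10·7²) = 7√10 ≈ 22.1359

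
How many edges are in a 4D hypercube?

f_1(4-cube) = (4 choose 1) · 2^3 = 32.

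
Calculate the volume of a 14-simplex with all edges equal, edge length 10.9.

V_14 = √(15) · 10.9^14 / (14! · 2^(14/2)) ≈ 115.984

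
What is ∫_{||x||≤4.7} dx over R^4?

The n-ball volume is π^(n/2)·r^n/Γ(n/2+1). With n=4, r=4.7: V ≈ 2408.03.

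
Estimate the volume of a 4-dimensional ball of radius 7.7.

The n-ball volume is π^(n/2)·r^n/Γ(n/2+1). With n=4, r=7.7: V ≈ 17347.3.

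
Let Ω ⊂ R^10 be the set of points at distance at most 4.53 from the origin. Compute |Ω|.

Volume = π^{10/2}·(4.53)^10/Γ(6) ≈ 9.28005e+06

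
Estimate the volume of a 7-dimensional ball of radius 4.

Volume = π^{7/2}·(4)^7/Γ(9/2) = 262144·π^3/105 ≈ 77410.6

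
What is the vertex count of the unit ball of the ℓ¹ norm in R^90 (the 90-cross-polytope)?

The vertices are ±e_1, ..., ±e_90, so there are 2·90 = 180.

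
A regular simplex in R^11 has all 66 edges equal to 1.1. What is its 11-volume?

Volume = 1.1^11 · √(12/2^11) / 11! ≈ 5.47129e-09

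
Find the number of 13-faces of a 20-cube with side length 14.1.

f_13(20-cube) = (20 choose 13) · 2^7 = 9922560.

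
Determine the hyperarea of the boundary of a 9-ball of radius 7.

S = n·V_n(r)/r = 9·V_9(7)/7 (volume-to-surface relation), giving 26353376·π^4/15 ≈ 1.71137e+08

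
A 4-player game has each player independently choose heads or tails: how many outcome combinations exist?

The 4-cube has 2^4 = 16 vertices.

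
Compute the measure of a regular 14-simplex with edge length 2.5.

V = (2.5^14 / 14!) · √((14+1) / 2^14) ≈ 1.29297e-07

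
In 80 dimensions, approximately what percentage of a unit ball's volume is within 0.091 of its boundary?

1 - (1-0.091)^80 ≈ 0.999516 ≈ 99.9516%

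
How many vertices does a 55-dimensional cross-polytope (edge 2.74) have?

An n-cross-polytope has 2n vertices; here n = 55, giving 110.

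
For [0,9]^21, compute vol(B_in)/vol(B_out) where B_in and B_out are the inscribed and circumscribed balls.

V_in/V_out = n^(-n/2) = 21^(-21/2) ≈ 1.30827e-14.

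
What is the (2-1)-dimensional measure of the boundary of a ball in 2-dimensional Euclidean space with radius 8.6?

The surface area of an n-ball is 2π^(n/2) r^(n-1) / Γ(n/2). For n=2, r=8.6: 2πr = 2π·8.6 ≈ 54.0354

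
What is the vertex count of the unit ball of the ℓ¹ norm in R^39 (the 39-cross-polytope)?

An n-cross-polytope has 2n vertices; here n = 39, giving 78.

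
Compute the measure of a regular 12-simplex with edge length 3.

V = (3^12 / 12!) · √((12+1) / 2^12) ≈ 6.25043e-05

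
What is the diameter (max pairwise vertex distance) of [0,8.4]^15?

||(8.4,8.4,...,8.4)|| = √(15)·8.4 ≈ 32.5331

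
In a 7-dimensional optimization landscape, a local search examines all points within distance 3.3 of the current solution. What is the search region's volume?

V_7(3.3) = π^(7/2) · (3.3)^7 / Γ(7/2 + 1) ≈ 20136.2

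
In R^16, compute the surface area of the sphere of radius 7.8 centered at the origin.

S_16(7.8) = 2·π^(16/2)·(7.8)^15 / Γ(16/2) ≈ 9.06186e+13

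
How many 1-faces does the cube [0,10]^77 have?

An n-cube has n·2^(n-1) edges. With n = 77: 77·75557863725914323419136 = 5817955506895402903273472.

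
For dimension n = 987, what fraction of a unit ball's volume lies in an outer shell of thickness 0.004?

1 - (1-0.004)^987 ≈ 0.980859 ≈ 98.09%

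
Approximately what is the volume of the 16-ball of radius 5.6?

Volume = π^{16/2}·(5.6)^16/Γ(9) ≈ 2.20134e+11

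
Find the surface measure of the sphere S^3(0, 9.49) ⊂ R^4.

The surface area of an n-ball is 2π^(n/2) r^(n-1) / Γ(n/2). For n=4, r=9.49: 16870.5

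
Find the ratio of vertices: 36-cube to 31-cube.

The 36-cube has 2^36 = 68719476736 vertices. The 31-cube has 2^31 = 2147483648 vertices. Ratio: 68719476736/2147483648 = 32.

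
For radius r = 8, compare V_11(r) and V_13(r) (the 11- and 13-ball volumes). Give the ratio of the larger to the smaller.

V_11(8) ≈ 1.61843e+10, V_13(8) ≈ 5.00623e+11. The 13-ball is larger by a factor of 30.93.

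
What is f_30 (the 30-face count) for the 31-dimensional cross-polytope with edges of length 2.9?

An n-cross-polytope has 2^(k+1)·C(n,k+1) k-faces. Here 2^31·C(31,31) = 2147483648·1 = 2147483648.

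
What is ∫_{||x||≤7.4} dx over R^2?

V_2(7.4) = π^(2/2) · (7.4)^2 / Γ(2/2 + 1) ≈ 172.034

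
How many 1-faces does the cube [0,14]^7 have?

The 7-cube has n·2^(n-1) = 7·2^6 = 7·64 = 448 edges.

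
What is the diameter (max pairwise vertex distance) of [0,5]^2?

Diagonal = √2 · 5 ≈ 7.07107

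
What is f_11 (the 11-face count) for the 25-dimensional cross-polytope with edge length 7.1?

An n-cross-polytope has 2^(k+1)·C(n,k+1) k-faces. Here 2^12·C(25,12) = 4096·5200300 = 21300428800.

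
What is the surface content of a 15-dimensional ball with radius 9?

|∂B_15(9)| = 216905884017408·π^7/5005 ≈ 1.30893e+14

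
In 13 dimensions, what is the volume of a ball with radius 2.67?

Volume = π^{13/2}·(2.67)^13/Γ(15/2) ≈ 319145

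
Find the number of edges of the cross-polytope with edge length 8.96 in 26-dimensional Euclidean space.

Each 1-face is the convex hull of 2 vertices, one chosen as ±e_i from each of 2 distinct axes: 2^2·C(26,2) = 1300.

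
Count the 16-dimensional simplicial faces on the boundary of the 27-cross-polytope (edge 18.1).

Each 16-face is the convex hull of 17 vertices, one chosen as ±e_i from each of 17 distinct axes: 2^17·C(27,17) = 1105760747520.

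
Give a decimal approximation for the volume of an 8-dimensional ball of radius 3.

V_8(3) = π^(8/2) · (3)^8 / Γ(8/2 + 1) = 2187·π^4/8 ≈ 26629.2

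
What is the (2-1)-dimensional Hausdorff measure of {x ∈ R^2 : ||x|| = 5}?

|∂B_2(5)| = 2πr = 2π·5 ≈ 31.4159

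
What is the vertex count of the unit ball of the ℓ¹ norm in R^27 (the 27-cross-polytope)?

The 27-dimensional cross-polytope has 2n = 2·27 = 54 vertices.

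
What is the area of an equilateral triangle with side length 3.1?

Area = (√3/4) · 3.1² = 4.16125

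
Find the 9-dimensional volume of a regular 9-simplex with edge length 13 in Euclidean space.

V_9 = √(10) · 13^9 / (9! · 2^(9/2)) ≈ 4084.06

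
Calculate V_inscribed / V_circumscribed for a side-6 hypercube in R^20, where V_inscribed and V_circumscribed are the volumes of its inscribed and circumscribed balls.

Volume scales as r^n, and r_in/r_out = 1/√20, giving (1/√20)^20 ≈ 9.76562e-14.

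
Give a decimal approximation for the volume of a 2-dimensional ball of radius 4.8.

Volume = π^{2/2}·(4.8)^2/Γ(2) ≈ 72.3823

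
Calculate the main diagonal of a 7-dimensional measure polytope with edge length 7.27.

||(7.27,7.27,...,7.27)|| = √(7)·7.27 ≈ 19.2346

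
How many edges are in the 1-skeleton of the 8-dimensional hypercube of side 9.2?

The 8-cube has n·2^(n-1) = 8·2^7 = 8·128 = 1024 edges.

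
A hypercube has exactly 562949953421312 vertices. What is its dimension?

2^n = 562949953421312 ⇒ n = log_2(562949953421312) = 49.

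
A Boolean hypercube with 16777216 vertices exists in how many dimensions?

Since 2^n = 16777216, we have n = 24.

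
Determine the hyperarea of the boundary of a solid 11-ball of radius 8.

S = n·V_n(r)/r = 11·V_11(8)/8 (volume-to-surface relation), giving 68719476736·π^5/945 ≈ 2.22535e+10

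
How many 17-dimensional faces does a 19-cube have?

f_17(19-cube) = (19 choose 17) · 2^2 = 684.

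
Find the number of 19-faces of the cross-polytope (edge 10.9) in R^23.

An n-cross-polytope has 2^(k+1)·C(n,k+1) k-faces. Here 2^20·C(23,20) = 1048576·1771 = 1857028096.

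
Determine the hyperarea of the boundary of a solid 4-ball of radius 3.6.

The surface area of an n-ball is 2π^(n/2) r^(n-1) / Γ(n/2). For n=4, r=3.6: 920.953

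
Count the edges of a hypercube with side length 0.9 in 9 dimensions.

Each of the 2^9 = 512 vertices has degree 9; total edges = 9·2^9/2 = 2304.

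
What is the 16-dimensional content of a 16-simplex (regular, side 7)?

For a regular n-simplex with edge a, V = (a^n / n!)·√((n+1)/2^n). With a=7, n=16: V ≈ 0.0255819.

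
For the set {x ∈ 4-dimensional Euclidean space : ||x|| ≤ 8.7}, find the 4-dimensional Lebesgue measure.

The n-ball volume is π^(n/2)·r^n/Γ(n/2+1). With n=4, r=8.7: V ≈ 28271.4.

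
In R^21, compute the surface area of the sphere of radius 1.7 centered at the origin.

The surface area of an n-ball is 2π^(n/2) r^(n-1) / Γ(n/2). For n=21, r=1.7: 11905.4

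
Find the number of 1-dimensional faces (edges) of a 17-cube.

Each of the 2^17 = 131072 vertices has degree 17; total edges = 17·2^17/2 = 1114112.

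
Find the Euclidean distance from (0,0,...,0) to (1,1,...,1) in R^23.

The space diagonal of an n-cube of side s is s√n. Here 1·√23 ≈ 4.79583.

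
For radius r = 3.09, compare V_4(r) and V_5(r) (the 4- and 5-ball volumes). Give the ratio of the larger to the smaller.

V_4(3.09) ≈ 449.887, V_5(3.09) ≈ 1482.83. The 5-ball is larger by a factor of 3.296.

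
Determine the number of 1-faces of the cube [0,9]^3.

An n-cube has C(n,k)·2^(n-k) k-faces. Here C(3,1)·2^2 = 3·4 = 12.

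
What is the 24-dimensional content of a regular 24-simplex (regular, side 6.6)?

Volume = 6.6^24 · √(25/2^24) / 24! ≈ 9.18246e-08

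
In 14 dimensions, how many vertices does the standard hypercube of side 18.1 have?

Number of vertices = 2^14 = 16384.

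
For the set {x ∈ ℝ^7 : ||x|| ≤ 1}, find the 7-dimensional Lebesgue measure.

Volume = π^{7/2}·(1)^7/Γ(9/2) = 16·π^3/105 ≈ 4.72477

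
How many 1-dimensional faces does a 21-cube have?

An n-cube has C(n,k)·2^(n-k) k-faces. Here C(21,1)·2^20 = 21·1048576 = 22020096.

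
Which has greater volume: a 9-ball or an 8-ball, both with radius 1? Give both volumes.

V_9(1) ≈ 3.29851. V_8(1) ≈ 4.05871. The 8-ball is larger.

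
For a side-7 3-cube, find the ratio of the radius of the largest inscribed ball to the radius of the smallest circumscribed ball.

Ratio = (s/2)/(s√3/2) = 3^(-1/2) ≈ 0.57735.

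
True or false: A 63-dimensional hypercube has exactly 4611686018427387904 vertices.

False. The 63-cube has 2^63 = 9223372036854775808 vertices.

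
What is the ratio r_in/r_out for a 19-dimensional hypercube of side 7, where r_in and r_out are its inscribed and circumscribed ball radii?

Ratio = (s/2)/(s√19/2) = 19^(-1/2) ≈ 0.229416.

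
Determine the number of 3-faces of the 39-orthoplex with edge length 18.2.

An n-cross-polytope has 2^(k+1)·C(n,k+1) k-faces. Here 2^4·C(39,4) = 16·82251 = 1316016.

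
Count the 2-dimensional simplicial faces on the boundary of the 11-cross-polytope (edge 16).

f_2(11-orthoplex) = 2^3 · (11 choose 3) = 1320.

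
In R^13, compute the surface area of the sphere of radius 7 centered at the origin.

S = n·V_n(r)/r = 13·V_13(7)/7 (volume-to-surface relation), giving 253097823104·π^6/1485 ≈ 1.63856e+11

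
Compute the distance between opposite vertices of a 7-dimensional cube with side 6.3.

The space diagonal of an n-cube of side s is s√n. Here 6.3·√7 ≈ 16.6682.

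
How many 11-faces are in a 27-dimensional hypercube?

Number of 11-faces = C(27,11) · 2^(27-11) = 13037895 · 65536 = 854451486720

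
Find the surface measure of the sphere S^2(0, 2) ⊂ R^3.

The surface area of an n-ball is 2π^(n/2) r^(n-1) / Γ(n/2). For n=3, r=2: 4πr² = 4π·(2)² ≈ 50.2655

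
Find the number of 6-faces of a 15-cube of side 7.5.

f_6(15-cube) = (15 choose 6) · 2^9 = 2562560.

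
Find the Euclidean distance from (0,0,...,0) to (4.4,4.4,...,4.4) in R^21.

d = √(4.4² + 4.4² + ... + 4.4²) [21 terms] = √(21·4.4²) = 4.4√21 ≈ 20.1633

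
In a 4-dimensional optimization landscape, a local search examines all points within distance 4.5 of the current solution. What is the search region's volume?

V_4(4.5) = π^(4/2) · (4.5)^4 / Γ(4/2 + 1) = 6561·π^2/32 ≈ 2023.58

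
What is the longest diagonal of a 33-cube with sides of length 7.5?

Diagonal = √33 · 7.5 ≈ 43.0842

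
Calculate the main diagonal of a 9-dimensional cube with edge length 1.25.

The space diagonal of an n-cube of side s is s√n. Here 1.25·√9 = 3.75.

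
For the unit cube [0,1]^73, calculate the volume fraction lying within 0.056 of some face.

Shell fraction = 1 - (1-0.112)^73 ≈ 0.999829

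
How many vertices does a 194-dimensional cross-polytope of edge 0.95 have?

The 194-dimensional cross-polytope has 2n = 2·194 = 388 vertices.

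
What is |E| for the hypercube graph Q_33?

Number of 1-faces = C(33,1)·2^(33-1) = 33·4294967296 = 141733920768.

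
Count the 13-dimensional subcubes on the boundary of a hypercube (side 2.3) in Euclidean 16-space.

Number of 13-faces = C(16,13) · 2^(16-13) = 560 · 8 = 4480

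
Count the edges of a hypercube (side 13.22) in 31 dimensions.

An n-cube has n·2^(n-1) edges. With n = 31: 31·1073741824 = 33285996544.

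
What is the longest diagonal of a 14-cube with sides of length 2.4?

||(2.4,2.4,...,2.4)|| = √(14)·2.4 ≈ 8.97998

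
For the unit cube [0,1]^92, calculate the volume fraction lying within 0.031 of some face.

The inner cube has side 1-2·0.031 = 0.938 and volume (0.938)^92 ≈ 0.002771, so the shell holds 0.997229 of the volume.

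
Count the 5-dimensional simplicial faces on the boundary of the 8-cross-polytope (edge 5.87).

f_5(8-orthoplex) = 2^6 · (8 choose 6) = 1792.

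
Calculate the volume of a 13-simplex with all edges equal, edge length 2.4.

V_13 = √(14) · 2.4^13 / (13! · 2^(13/2)) ≈ 5.81882e-07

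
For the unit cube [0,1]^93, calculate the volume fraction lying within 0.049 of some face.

1 - (1 - 2·0.049)^93 = 1 - 0.902^93 ≈ 0.999932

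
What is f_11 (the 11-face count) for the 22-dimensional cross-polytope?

f_11(22-orthoplex) = 2^12 · (22 choose 12) = 2648662016.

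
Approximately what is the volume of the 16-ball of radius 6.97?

V_16(6.97) = π^(16/2) · (6.97)^16 / Γ(16/2 + 1) ≈ 7.30135e+12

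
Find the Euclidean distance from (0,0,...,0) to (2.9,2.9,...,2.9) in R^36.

The space diagonal of an n-cube of side s is s√n. Here 2.9·√36 = 17.4.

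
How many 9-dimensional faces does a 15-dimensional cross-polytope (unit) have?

Number of 9-faces = 2^(9+1) · C(15,9+1) = 1024 · 3003 = 3075072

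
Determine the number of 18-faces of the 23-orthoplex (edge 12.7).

Number of 18-faces = 2^(18+1) · C(23,18+1) = 524288 · 8855 = 4642570240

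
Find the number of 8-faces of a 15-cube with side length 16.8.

Choose 8 of 15 axes to span the face (C(15,8) = 6435 ways), then fix each of the remaining 7 coordinates at one of its two extreme values (2^7 = 128 ways): 6435·128 = 823680.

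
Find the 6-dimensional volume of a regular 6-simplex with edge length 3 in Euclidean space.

V = (3^6 / 6!) · √((6+1) / 2^6) ≈ 0.334853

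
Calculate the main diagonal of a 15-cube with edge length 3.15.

||(3.15,3.15,...,3.15)|| = √(15)·3.15 ≈ 12.1999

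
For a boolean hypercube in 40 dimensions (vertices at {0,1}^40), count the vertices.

Each vertex is a binary string of length 40, so there are 2^40 = 1099511627776.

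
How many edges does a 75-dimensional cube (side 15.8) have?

Each of the 2^75 = 37778931862957161709568 vertices has degree 75; total edges = 75·2^75/2 = 1416709944860893564108800.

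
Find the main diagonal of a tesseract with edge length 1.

d = √(1² + 1² + ... + 1²) [4 terms] = √(4·1²) = 1√4 = 2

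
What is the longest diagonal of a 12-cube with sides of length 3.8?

d = √(3.8² + 3.8² + ... + 3.8²) [12 terms] = √(12·3.8²) = 3.8√12 ≈ 13.1636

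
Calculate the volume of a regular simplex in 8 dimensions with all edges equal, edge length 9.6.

Volume = 9.6^8 · √(9/2^8) / 8! ≈ 335.468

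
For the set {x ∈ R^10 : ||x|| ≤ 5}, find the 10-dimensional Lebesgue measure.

V_10(5) = π^(10/2) · (5)^10 / Γ(10/2 + 1) = 1953125·π^5/24 ≈ 2.49039e+07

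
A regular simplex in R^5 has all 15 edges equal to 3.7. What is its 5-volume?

V = (3.7^5 / 5!) · √((5+1) / 2^5) ≈ 2.50223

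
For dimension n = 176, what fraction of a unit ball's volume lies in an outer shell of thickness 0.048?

1 - (1-0.048)^176 ≈ 0.999826 ≈ 99.9826%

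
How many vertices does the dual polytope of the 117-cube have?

Number of vertices = 2n = 234.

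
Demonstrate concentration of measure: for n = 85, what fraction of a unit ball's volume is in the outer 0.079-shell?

1 - (1-0.079)^85 ≈ 0.999084 ≈ 99.91%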